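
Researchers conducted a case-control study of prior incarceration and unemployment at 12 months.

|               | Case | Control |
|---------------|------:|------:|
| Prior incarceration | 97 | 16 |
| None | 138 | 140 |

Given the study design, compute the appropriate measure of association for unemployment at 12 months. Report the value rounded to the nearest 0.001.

6.150

Cells: a = 97, b = 16, c = 138, d = 140.
This is a case-control study: participants were sampled on outcome status, so risks in the source population cannot be estimated directly — relative risk is not valid here. The odds ratio is the appropriate measure.
OR = (a·d)/(b·c) = (97 × 140) / (16 × 138) = 13580 / 2208 = 6.15036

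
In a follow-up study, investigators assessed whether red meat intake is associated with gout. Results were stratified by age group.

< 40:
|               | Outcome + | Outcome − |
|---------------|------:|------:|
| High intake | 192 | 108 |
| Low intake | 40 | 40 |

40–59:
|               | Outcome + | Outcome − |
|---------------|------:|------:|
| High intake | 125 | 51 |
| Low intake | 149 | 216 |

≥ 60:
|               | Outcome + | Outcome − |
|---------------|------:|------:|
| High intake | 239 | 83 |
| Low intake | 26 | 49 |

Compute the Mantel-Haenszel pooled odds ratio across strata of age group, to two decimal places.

3.23

OR_MH = Σ(aᵢdᵢ/nᵢ) / Σ(bᵢcᵢ/nᵢ), where nᵢ is the stratum total.
Stratum 1 (< 40): n = 380; a·d/n = 192·40/380 = 20.2105; b·c/n = 108·40/380 = 11.3684
Stratum 2 (40–59): n = 541; a·d/n = 125·216/541 = 49.9076; b·c/n = 51·149/541 = 14.0462
Stratum 3 (≥ 60): n = 397; a·d/n = 239·49/397 = 29.4987; b·c/n = 83·26/397 = 5.4358
OR_MH = (20.2105 + 49.9076 + 29.4987) / (11.3684 + 14.0462 + 5.4358) = 99.6168 / 30.8504 = 3.22903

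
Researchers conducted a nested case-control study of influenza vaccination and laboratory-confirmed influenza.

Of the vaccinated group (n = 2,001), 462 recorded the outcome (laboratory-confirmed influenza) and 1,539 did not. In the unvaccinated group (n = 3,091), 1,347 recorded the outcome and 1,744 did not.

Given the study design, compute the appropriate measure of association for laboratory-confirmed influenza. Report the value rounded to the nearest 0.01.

From the description: a = 462, b = 1539, c = 1347, d = 1744.
This is a nested case-control study: participants were sampled on outcome status, so risks in the source population cannot be estimated directly — relative risk is not valid here. The odds ratio is the appropriate measure.
OR = (a·d)/(b·c) = (462 × 1744) / (1539 × 1347) = 805728 / 2073033 = 0.38867

0.39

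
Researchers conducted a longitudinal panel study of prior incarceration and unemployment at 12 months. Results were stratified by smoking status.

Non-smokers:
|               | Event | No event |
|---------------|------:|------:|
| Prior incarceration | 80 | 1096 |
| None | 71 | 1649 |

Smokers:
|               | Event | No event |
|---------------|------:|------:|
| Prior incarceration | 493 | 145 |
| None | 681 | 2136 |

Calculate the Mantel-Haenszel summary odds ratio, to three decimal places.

6.318

OR_MH = Σ(aᵢdᵢ/nᵢ) / Σ(bᵢcᵢ/nᵢ), where nᵢ is the stratum total.
Stratum 1 (Non-smokers): n = 2896; a·d/n = 80·1649/2896 = 45.5525; b·c/n = 1096·71/2896 = 26.8702
Stratum 2 (Smokers): n = 3455; a·d/n = 493·2136/3455 = 304.7896; b·c/n = 145·681/3455 = 28.5803
OR_MH = (45.5525 + 304.7896) / (26.8702 + 28.5803) = 350.3421 / 55.4505 = 6.31811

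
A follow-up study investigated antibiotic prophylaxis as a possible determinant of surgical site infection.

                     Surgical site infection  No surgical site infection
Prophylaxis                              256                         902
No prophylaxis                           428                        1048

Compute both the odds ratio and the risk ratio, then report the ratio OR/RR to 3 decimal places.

Cells: a = 256, b = 902, c = 428, d = 1048.
OR = (256·1048)/(902·428) = 268288/386056 = 0.69495
Risk in exposed = 256/1158 = 0.22107; risk in unexposed = 428/1476 = 0.28997; RR = 0.76238
OR/RR = 0.69495 / 0.76238 = 0.91154
The outcome is not rare, so the OR lies further from 1 than the RR.

0.912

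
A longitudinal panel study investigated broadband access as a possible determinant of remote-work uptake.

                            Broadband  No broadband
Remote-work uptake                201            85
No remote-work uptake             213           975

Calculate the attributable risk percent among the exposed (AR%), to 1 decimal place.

Reading the table with exposure as columns: a = 201 (Broadband, case), b = 213 (Broadband, non-case), c = 85 (No broadband, case), d = 975.
Risk in exposed = 201/414 = 0.48551; risk in unexposed = 85/1060 = 0.08019.
RR = 0.48551/0.08019 = 6.05456
AR% = (RR − 1)/RR × 100 = (6.05456 − 1)/6.05456 × 100 = 83.4835%

83.5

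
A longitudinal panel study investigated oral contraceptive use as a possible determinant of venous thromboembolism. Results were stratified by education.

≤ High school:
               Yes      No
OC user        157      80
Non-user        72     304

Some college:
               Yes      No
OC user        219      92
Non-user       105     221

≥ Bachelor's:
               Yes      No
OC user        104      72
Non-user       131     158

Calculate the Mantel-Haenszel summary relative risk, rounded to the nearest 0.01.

RR_MH = Σ(aᵢ·n₀ᵢ/nᵢ) / Σ(cᵢ·n₁ᵢ/nᵢ), with n₁ᵢ = aᵢ+bᵢ (exposed), n₀ᵢ = cᵢ+dᵢ (unexposed), nᵢ = n₁ᵢ+n₀ᵢ.
Stratum 1 (≤ High school): n₁ = 237, n₀ = 376, n = 613; a·n₀/n = 157·376/613 = 96.3002; c·n₁/n = 72·237/613 = 27.8369
Stratum 2 (Some college): n₁ = 311, n₀ = 326, n = 637; a·n₀/n = 219·326/637 = 112.0785; c·n₁/n = 105·311/637 = 51.2637
Stratum 3 (≥ Bachelor's): n₁ = 176, n₀ = 289, n = 465; a·n₀/n = 104·289/465 = 64.6366; c·n₁/n = 131·176/465 = 49.5828
RR_MH = (96.3002 + 112.0785 + 64.6366) / (27.8369 + 51.2637 + 49.5828) = 273.0152 / 128.6834 = 2.12160

2.12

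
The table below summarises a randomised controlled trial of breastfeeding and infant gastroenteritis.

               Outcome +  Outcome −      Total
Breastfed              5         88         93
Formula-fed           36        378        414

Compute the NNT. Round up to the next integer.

Risk in treated group = 5/93 = 0.05376; risk in control = 36/414 = 0.08696.
Absolute risk reduction = 0.08696 − 0.05376 = 0.03319
NNT = 1 / ARR = 1 / 0.03319 = 30.127 → round up → 31

31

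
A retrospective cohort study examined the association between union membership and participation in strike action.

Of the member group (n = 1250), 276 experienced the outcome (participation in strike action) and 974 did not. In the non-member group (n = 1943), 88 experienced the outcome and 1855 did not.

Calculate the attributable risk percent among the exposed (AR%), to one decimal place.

79.5

From the description: a = 276, b = 974, c = 88, d = 1855.
Risk in exposed = 276/1250 = 0.22080; risk in unexposed = 88/1943 = 0.04529.
RR = 0.22080/0.04529 = 4.87516
AR% = (RR − 1)/RR × 100 = (4.87516 − 1)/4.87516 × 100 = 79.4879%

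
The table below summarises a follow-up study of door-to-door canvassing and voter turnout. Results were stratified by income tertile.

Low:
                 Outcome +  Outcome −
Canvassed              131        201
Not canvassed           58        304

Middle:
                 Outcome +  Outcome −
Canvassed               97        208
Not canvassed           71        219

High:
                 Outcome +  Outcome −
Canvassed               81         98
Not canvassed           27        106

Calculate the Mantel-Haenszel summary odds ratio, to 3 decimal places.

OR_MH = Σ(aᵢdᵢ/nᵢ) / Σ(bᵢcᵢ/nᵢ), where nᵢ is the stratum total.
Stratum 1 (Low): n = 694; a·d/n = 131·304/694 = 57.3833; b·c/n = 201·58/694 = 16.7983
Stratum 2 (Middle): n = 595; a·d/n = 97·219/595 = 35.7025; b·c/n = 208·71/595 = 24.8202
Stratum 3 (High): n = 312; a·d/n = 81·106/312 = 27.5192; b·c/n = 98·27/312 = 8.4808
OR_MH = (57.3833 + 35.7025 + 27.5192) / (16.7983 + 24.8202 + 8.4808) = 120.6050 / 50.0992 = 2.40732

2.407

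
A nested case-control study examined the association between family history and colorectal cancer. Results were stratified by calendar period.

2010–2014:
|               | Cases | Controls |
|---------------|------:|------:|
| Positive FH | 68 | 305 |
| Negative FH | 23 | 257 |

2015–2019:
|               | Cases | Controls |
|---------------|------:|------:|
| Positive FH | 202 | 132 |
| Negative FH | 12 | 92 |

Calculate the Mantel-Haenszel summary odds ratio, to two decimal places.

4.82

OR_MH = Σ(aᵢdᵢ/nᵢ) / Σ(bᵢcᵢ/nᵢ), where nᵢ is the stratum total.
Stratum 1 (2010–2014): n = 653; a·d/n = 68·257/653 = 26.7626; b·c/n = 305·23/653 = 10.7427
Stratum 2 (2015–2019): n = 438; a·d/n = 202·92/438 = 42.4292; b·c/n = 132·12/438 = 3.6164
OR_MH = (26.7626 + 42.4292) / (10.7427 + 3.6164) = 69.1919 / 14.3592 = 4.81865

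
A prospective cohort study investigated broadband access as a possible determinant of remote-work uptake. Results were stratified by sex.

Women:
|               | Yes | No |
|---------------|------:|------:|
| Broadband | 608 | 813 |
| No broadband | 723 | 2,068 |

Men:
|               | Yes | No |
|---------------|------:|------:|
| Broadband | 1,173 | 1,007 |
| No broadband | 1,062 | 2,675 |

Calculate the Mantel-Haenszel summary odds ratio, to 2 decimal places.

2.59

OR_MH = Σ(aᵢdᵢ/nᵢ) / Σ(bᵢcᵢ/nᵢ), where nᵢ is the stratum total.
Stratum 1 (Women): n = 4212; a·d/n = 608·2068/4212 = 298.5147; b·c/n = 813·723/4212 = 139.5534
Stratum 2 (Men): n = 5917; a·d/n = 1173·2675/5917 = 530.2983; b·c/n = 1007·1062/5917 = 180.7392
OR_MH = (298.5147 + 530.2983) / (139.5534 + 180.7392) = 828.8130 / 320.2926 = 2.58767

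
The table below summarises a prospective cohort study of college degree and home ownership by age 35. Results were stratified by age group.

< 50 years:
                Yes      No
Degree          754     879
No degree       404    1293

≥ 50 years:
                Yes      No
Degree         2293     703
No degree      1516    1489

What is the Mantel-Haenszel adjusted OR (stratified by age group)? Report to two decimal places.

OR_MH = Σ(aᵢdᵢ/nᵢ) / Σ(bᵢcᵢ/nᵢ), where nᵢ is the stratum total.
Stratum 1 (< 50 years): n = 3330; a·d/n = 754·1293/3330 = 292.7694; b·c/n = 879·404/3330 = 106.6414
Stratum 2 (≥ 50 years): n = 6001; a·d/n = 2293·1489/6001 = 568.9513; b·c/n = 703·1516/6001 = 177.5951
OR_MH = (292.7694 + 568.9513) / (106.6414 + 177.5951) = 861.7207 / 284.2365 = 3.03170

3.03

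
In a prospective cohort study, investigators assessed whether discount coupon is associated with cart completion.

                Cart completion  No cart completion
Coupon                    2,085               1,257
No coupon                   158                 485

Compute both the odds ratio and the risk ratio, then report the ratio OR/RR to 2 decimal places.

Cells: a = 2085, b = 1257, c = 158, d = 485.
OR = (2085·485)/(1257·158) = 1011225/198606 = 5.09161
Risk in exposed = 2085/3342 = 0.62388; risk in unexposed = 158/643 = 0.24572; RR = 2.53895
OR/RR = 5.09161 / 2.53895 = 2.00540
The outcome is not rare, so the OR lies further from 1 than the RR.

2.01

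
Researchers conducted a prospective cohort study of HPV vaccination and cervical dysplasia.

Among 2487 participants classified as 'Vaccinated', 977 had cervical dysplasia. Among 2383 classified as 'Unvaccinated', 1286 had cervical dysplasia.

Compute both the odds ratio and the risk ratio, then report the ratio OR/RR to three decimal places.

0.758

From the description: a = 977, b = 1510, c = 1286, d = 1097.
OR = (977·1097)/(1510·1286) = 1071769/1941860 = 0.55193
Risk in exposed = 977/2487 = 0.39284; risk in unexposed = 1286/2383 = 0.53966; RR = 0.72795
OR/RR = 0.55193 / 0.72795 = 0.75820
The outcome is not rare, so the OR lies further from 1 than the RR.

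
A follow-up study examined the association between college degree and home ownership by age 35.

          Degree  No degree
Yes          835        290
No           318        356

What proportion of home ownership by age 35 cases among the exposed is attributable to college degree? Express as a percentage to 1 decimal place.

38.0

Reading the table with exposure as columns: a = 835 (Degree, case), b = 318 (Degree, non-case), c = 290 (No degree, case), d = 356.
Risk in exposed = 835/1153 = 0.72420; risk in unexposed = 290/646 = 0.44892.
RR = 0.72420/0.44892 = 1.61321
AR% = (RR − 1)/RR × 100 = (1.61321 − 1)/1.61321 × 100 = 38.0119%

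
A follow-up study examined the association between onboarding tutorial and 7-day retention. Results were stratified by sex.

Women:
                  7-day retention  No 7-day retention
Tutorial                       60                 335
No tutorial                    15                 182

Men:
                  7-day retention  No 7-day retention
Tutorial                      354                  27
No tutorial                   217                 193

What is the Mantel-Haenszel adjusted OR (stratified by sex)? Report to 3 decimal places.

OR_MH = Σ(aᵢdᵢ/nᵢ) / Σ(bᵢcᵢ/nᵢ), where nᵢ is the stratum total.
Stratum 1 (Women): n = 592; a·d/n = 60·182/592 = 18.4459; b·c/n = 335·15/592 = 8.4882
Stratum 2 (Men): n = 791; a·d/n = 354·193/791 = 86.3742; b·c/n = 27·217/791 = 7.4071
OR_MH = (18.4459 + 86.3742) / (8.4882 + 7.4071) = 104.8202 / 15.8953 = 6.59443

6.594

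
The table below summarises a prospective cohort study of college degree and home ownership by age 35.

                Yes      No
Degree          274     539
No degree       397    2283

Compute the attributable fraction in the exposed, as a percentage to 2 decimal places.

56.05

Cells: a = 274, b = 539, c = 397, d = 2283.
Risk in exposed = 274/813 = 0.33702; risk in unexposed = 397/2680 = 0.14813.
RR = 0.33702/0.14813 = 2.27512
AR% = (RR − 1)/RR × 100 = (2.27512 − 1)/2.27512 × 100 = 56.0463%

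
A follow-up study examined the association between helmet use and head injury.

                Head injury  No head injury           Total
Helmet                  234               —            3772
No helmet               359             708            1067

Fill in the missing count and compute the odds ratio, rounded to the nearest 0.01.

The missing cell is in the exposed row: 3772 − 234 = 3538.
So a = 234, b = 3538, c = 359, d = 708.
OR = (a·d)/(b·c) = (234 × 708) / (3538 × 359) = 165672 / 1270142 = 0.13044

0.13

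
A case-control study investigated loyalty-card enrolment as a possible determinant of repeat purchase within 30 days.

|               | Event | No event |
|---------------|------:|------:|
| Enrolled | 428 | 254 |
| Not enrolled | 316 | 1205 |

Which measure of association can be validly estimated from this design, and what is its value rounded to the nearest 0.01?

Cells: a = 428, b = 254, c = 316, d = 1205.
This is a case-control study: participants were sampled on outcome status, so risks in the source population cannot be estimated directly — relative risk is not valid here. The odds ratio is the appropriate measure.
OR = (a·d)/(b·c) = (428 × 1205) / (254 × 316) = 515740 / 80264 = 6.42555

6.43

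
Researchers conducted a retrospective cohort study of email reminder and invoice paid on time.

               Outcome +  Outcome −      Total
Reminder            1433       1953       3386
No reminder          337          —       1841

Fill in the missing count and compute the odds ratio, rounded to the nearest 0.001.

The missing cell is in the unexposed row: 1841 − 337 = 1504.
So a = 1433, b = 1953, c = 337, d = 1504.
OR = (a·d)/(b·c) = (1433 × 1504) / (1953 × 337) = 2155232 / 658161 = 3.27463

3.275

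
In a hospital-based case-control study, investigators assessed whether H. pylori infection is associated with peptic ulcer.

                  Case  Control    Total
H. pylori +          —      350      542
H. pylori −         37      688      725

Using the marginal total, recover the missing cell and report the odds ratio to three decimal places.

10.200

The missing cell is in the exposed row: 542 − 350 = 192.
So a = 192, b = 350, c = 37, d = 688.
OR = (a·d)/(b·c) = (192 × 688) / (350 × 37) = 132096 / 12950 = 10.20046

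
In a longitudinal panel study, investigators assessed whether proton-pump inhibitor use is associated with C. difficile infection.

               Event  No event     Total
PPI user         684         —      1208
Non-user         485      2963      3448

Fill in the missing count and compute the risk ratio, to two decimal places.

4.03

The missing cell is in the exposed row: 1208 − 684 = 524.
So a = 684, b = 524, c = 485, d = 2963.
RR = [a/(a+b)] / [c/(c+d)] = (684/1208) / (485/3448) = 0.56623/0.14066 = 4.02545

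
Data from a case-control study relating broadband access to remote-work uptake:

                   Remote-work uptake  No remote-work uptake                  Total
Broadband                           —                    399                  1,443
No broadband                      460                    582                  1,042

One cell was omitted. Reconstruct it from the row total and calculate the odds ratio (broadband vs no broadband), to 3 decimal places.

The missing cell is in the exposed row: 1443 − 399 = 1044.
So a = 1044, b = 399, c = 460, d = 582.
OR = (a·d)/(b·c) = (1044 × 582) / (399 × 460) = 607608 / 183540 = 3.31049

3.310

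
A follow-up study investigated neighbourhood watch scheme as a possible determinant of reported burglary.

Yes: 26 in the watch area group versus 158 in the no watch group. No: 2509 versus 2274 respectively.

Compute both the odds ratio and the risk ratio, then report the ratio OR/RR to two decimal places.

From the description: a = 26, b = 2509, c = 158, d = 2274.
OR = (26·2274)/(2509·158) = 59124/396422 = 0.14914
Risk in exposed = 26/2535 = 0.01026; risk in unexposed = 158/2432 = 0.06497; RR = 0.15787
OR/RR = 0.14914 / 0.15787 = 0.94472
The outcome is rare in both groups, so OR ≈ RR (ratio near 1).

0.94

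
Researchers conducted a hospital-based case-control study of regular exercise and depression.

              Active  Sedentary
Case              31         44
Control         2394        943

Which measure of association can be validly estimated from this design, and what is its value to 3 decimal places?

0.278

Reading the table with exposure as columns: a = 31 (Active, case), b = 2394 (Active, non-case), c = 44 (Sedentary, case), d = 943.
This is a hospital-based case-control study: participants were sampled on outcome status, so risks in the source population cannot be estimated directly — relative risk is not valid here. The odds ratio is the appropriate measure.
OR = (a·d)/(b·c) = (31 × 943) / (2394 × 44) = 29233 / 105336 = 0.27752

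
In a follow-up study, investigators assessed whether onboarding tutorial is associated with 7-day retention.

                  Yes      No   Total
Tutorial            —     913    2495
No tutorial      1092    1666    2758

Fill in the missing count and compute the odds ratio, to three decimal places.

The missing cell is in the exposed row: 2495 − 913 = 1582.
So a = 1582, b = 913, c = 1092, d = 1666.
OR = (a·d)/(b·c) = (1582 × 1666) / (913 × 1092) = 2635612 / 996996 = 2.64355

2.644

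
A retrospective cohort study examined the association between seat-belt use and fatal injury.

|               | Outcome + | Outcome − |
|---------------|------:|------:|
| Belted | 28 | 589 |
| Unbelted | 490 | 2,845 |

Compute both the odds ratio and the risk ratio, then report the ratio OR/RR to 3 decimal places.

Cells: a = 28, b = 589, c = 490, d = 2845.
OR = (28·2845)/(589·490) = 79660/288610 = 0.27601
Risk in exposed = 28/617 = 0.04538; risk in unexposed = 490/3335 = 0.14693; RR = 0.30887
OR/RR = 0.27601 / 0.30887 = 0.89363
The outcome is not rare, so the OR lies further from 1 than the RR.

0.894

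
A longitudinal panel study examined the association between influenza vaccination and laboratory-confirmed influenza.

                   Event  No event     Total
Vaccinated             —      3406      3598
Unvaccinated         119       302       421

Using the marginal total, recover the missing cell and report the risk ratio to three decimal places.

0.189

The missing cell is in the exposed row: 3598 − 3406 = 192.
So a = 192, b = 3406, c = 119, d = 302.
RR = [a/(a+b)] / [c/(c+d)] = (192/3598) / (119/421) = 0.05336/0.28266 = 0.18879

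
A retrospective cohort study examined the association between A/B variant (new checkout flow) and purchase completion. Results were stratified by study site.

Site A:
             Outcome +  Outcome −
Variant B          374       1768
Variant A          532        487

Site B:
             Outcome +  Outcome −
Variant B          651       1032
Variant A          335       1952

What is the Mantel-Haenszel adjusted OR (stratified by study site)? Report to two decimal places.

0.98

OR_MH = Σ(aᵢdᵢ/nᵢ) / Σ(bᵢcᵢ/nᵢ), where nᵢ is the stratum total.
Stratum 1 (Site A): n = 3161; a·d/n = 374·487/3161 = 57.6204; b·c/n = 1768·532/3161 = 297.5565
Stratum 2 (Site B): n = 3970; a·d/n = 651·1952/3970 = 320.0887; b·c/n = 1032·335/3970 = 87.0831
OR_MH = (57.6204 + 320.0887) / (297.5565 + 87.0831) = 377.7090 / 384.6396 = 0.98198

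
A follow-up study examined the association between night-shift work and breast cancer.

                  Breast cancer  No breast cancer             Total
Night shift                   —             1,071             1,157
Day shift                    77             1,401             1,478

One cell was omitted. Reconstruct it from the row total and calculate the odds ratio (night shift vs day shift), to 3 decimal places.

The missing cell is in the exposed row: 1157 − 1071 = 86.
So a = 86, b = 1071, c = 77, d = 1401.
OR = (a·d)/(b·c) = (86 × 1401) / (1071 × 77) = 120486 / 82467 = 1.46102

1.461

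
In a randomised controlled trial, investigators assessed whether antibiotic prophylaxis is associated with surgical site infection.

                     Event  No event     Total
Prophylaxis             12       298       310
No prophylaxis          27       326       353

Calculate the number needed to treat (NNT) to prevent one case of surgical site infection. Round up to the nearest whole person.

27

Risk in treated group = 12/310 = 0.03871; risk in control = 27/353 = 0.07649.
Absolute risk reduction = 0.07649 − 0.03871 = 0.03778
NNT = 1 / ARR = 1 / 0.03778 = 26.471 → round up → 27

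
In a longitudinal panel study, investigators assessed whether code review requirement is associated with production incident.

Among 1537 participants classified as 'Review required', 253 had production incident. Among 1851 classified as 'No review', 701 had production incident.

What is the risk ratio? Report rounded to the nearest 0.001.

From the description: a = 253, b = 1284, c = 701, d = 1150.
Risk in exposed = 253/1537 = 0.16461; risk in unexposed = 701/1851 = 0.37871.
RR = 0.16461 / 0.37871 = 0.43465
The risk is 57% lower among the exposed than among the unexposed.

0.435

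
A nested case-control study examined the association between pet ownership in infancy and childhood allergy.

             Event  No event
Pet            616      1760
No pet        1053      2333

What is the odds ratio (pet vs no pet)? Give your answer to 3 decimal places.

0.775

Cells: a = 616, b = 1760, c = 1053, d = 2333.
OR = (a·d)/(b·c) = (616 × 2333) / (1760 × 1053) = 1437128 / 1853280 = 0.77545
Exposure is associated with lower odds of childhood allergy (OR = 0.78 < 1).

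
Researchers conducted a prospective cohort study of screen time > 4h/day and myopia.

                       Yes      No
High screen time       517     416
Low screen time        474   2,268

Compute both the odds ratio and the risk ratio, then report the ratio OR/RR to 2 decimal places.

1.86

Cells: a = 517, b = 416, c = 474, d = 2268.
OR = (517·2268)/(416·474) = 1172556/197184 = 5.94651
Risk in exposed = 517/933 = 0.55413; risk in unexposed = 474/2742 = 0.17287; RR = 3.20552
OR/RR = 5.94651 / 3.20552 = 1.85509
The outcome is not rare, so the OR lies further from 1 than the RR.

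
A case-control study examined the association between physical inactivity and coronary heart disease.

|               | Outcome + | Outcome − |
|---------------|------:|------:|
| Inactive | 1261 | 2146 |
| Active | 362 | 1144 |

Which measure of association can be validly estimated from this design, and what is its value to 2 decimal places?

1.86

Cells: a = 1261, b = 2146, c = 362, d = 1144.
This is a case-control study: participants were sampled on outcome status, so risks in the source population cannot be estimated directly — relative risk is not valid here. The odds ratio is the appropriate measure.
OR = (a·d)/(b·c) = (1261 × 1144) / (2146 × 362) = 1442584 / 776852 = 1.85696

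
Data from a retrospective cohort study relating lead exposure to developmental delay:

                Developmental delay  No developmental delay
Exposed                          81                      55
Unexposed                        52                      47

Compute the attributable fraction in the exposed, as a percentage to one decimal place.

Cells: a = 81, b = 55, c = 52, d = 47.
Risk in exposed = 81/136 = 0.59559; risk in unexposed = 52/99 = 0.52525.
RR = 0.59559/0.52525 = 1.13391
AR% = (RR − 1)/RR × 100 = (1.13391 − 1)/1.13391 × 100 = 11.8095%

11.8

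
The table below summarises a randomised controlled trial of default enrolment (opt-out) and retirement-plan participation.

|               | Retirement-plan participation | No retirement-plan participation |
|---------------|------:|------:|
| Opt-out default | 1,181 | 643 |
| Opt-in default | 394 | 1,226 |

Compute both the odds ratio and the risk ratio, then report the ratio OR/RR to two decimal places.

Cells: a = 1181, b = 643, c = 394, d = 1226.
OR = (1181·1226)/(643·394) = 1447906/253342 = 5.71522
Risk in exposed = 1181/1824 = 0.64748; risk in unexposed = 394/1620 = 0.24321; RR = 2.66222
OR/RR = 5.71522 / 2.66222 = 2.14679
The outcome is not rare, so the OR lies further from 1 than the RR.

2.15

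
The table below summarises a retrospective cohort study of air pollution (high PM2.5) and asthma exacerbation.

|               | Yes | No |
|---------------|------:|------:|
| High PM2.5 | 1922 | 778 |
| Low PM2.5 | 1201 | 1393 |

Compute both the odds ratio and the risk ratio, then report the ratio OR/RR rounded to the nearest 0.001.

1.864

Cells: a = 1922, b = 778, c = 1201, d = 1393.
OR = (1922·1393)/(778·1201) = 2677346/934378 = 2.86538
Risk in exposed = 1922/2700 = 0.71185; risk in unexposed = 1201/2594 = 0.46299; RR = 1.53751
OR/RR = 2.86538 / 1.53751 = 1.86365
The outcome is not rare, so the OR lies further from 1 than the RR.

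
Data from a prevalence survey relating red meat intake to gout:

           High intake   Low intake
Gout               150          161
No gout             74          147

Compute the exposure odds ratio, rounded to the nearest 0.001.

1.851

Reading the table with exposure as columns: a = 150 (High intake, case), b = 74 (High intake, non-case), c = 161 (Low intake, case), d = 147.
OR = (a·d)/(b·c) = (150 × 147) / (74 × 161) = 22050 / 11914 = 1.85076
The odds of gout are about 1.85 times as high in the high intake group.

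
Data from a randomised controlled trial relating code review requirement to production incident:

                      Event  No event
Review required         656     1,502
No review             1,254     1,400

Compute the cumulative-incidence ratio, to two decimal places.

0.64

Cells: a = 656, b = 1502, c = 1254, d = 1400.
Risk in exposed = 656/2158 = 0.30399; risk in unexposed = 1254/2654 = 0.47249.
RR = 0.30399 / 0.47249 = 0.64336
The risk is 36% lower among the exposed than among the unexposed.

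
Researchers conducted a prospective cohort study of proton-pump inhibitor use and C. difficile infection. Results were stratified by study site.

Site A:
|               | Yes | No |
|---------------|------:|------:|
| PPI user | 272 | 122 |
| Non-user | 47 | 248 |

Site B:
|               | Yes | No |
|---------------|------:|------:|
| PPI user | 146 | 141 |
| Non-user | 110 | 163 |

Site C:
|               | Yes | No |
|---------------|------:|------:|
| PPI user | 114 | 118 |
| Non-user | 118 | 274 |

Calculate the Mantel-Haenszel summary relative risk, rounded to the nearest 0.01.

RR_MH = Σ(aᵢ·n₀ᵢ/nᵢ) / Σ(cᵢ·n₁ᵢ/nᵢ), with n₁ᵢ = aᵢ+bᵢ (exposed), n₀ᵢ = cᵢ+dᵢ (unexposed), nᵢ = n₁ᵢ+n₀ᵢ.
Stratum 1 (Site A): n₁ = 394, n₀ = 295, n = 689; a·n₀/n = 272·295/689 = 116.4586; c·n₁/n = 47·394/689 = 26.8766
Stratum 2 (Site B): n₁ = 287, n₀ = 273, n = 560; a·n₀/n = 146·273/560 = 71.1750; c·n₁/n = 110·287/560 = 56.3750
Stratum 3 (Site C): n₁ = 232, n₀ = 392, n = 624; a·n₀/n = 114·392/624 = 71.6154; c·n₁/n = 118·232/624 = 43.8718
RR_MH = (116.4586 + 71.1750 + 71.6154) / (26.8766 + 56.3750 + 43.8718) = 259.2490 / 127.1234 = 2.03935

2.04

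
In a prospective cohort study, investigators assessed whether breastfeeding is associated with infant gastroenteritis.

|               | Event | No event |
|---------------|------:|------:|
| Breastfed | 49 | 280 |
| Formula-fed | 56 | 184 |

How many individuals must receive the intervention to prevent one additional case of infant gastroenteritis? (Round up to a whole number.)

12

Risk in treated group = 49/329 = 0.14894; risk in control = 56/240 = 0.23333.
Absolute risk reduction = 0.23333 − 0.14894 = 0.08440
NNT = 1 / ARR = 1 / 0.08440 = 11.849 → round up → 12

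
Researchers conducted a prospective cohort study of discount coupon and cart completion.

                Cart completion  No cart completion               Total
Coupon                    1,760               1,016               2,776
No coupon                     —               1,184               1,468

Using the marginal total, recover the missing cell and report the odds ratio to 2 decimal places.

The missing cell is in the unexposed row: 1468 − 1184 = 284.
So a = 1760, b = 1016, c = 284, d = 1184.
OR = (a·d)/(b·c) = (1760 × 1184) / (1016 × 284) = 2083840 / 288544 = 7.22191

7.22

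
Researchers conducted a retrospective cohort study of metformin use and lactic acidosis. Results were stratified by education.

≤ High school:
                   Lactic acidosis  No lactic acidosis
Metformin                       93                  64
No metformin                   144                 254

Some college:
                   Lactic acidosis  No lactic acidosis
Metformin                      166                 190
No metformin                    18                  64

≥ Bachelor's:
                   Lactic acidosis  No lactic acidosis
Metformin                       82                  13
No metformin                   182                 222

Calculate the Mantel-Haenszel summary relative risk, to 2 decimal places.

RR_MH = Σ(aᵢ·n₀ᵢ/nᵢ) / Σ(cᵢ·n₁ᵢ/nᵢ), with n₁ᵢ = aᵢ+bᵢ (exposed), n₀ᵢ = cᵢ+dᵢ (unexposed), nᵢ = n₁ᵢ+n₀ᵢ.
Stratum 1 (≤ High school): n₁ = 157, n₀ = 398, n = 555; a·n₀/n = 93·398/555 = 66.6919; c·n₁/n = 144·157/555 = 40.7351
Stratum 2 (Some college): n₁ = 356, n₀ = 82, n = 438; a·n₀/n = 166·82/438 = 31.0776; c·n₁/n = 18·356/438 = 14.6301
Stratum 3 (≥ Bachelor's): n₁ = 95, n₀ = 404, n = 499; a·n₀/n = 82·404/499 = 66.3888; c·n₁/n = 182·95/499 = 34.6493
RR_MH = (66.6919 + 31.0776 + 66.3888) / (40.7351 + 14.6301 + 34.6493) = 164.1583 / 90.0146 = 1.82369

1.82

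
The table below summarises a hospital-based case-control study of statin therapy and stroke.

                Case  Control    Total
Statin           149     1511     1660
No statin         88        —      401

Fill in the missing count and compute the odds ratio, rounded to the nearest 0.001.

0.351

The missing cell is in the unexposed row: 401 − 88 = 313.
So a = 149, b = 1511, c = 88, d = 313.
OR = (a·d)/(b·c) = (149 × 313) / (1511 × 88) = 46637 / 132968 = 0.35074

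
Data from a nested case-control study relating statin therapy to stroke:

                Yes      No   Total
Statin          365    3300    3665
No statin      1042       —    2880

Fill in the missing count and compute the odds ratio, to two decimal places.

The missing cell is in the unexposed row: 2880 − 1042 = 1838.
So a = 365, b = 3300, c = 1042, d = 1838.
OR = (a·d)/(b·c) = (365 × 1838) / (3300 × 1042) = 670870 / 3438600 = 0.19510

0.20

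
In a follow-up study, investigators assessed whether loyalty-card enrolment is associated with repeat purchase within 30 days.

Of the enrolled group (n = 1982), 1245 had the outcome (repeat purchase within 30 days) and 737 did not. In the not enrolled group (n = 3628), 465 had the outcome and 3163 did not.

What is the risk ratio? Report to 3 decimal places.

From the description: a = 1245, b = 737, c = 465, d = 3163.
Risk in exposed = 1245/1982 = 0.62815; risk in unexposed = 465/3628 = 0.12817.
RR = 0.62815 / 0.12817 = 4.90095
The risk among the exposed is 4.90 times that among the unexposed.

4.901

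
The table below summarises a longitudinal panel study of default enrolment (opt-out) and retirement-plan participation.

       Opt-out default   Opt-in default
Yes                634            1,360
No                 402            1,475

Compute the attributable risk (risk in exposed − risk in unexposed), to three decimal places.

0.132

Reading the table with exposure as columns: a = 634 (Opt-out default, case), b = 402 (Opt-out default, non-case), c = 1360 (Opt-in default, case), d = 1475.
Risk in exposed = 634/1036 = 0.611969; risk in unexposed = 1360/2835 = 0.479718.
Risk difference = 0.611969 − 0.479718 = 0.132251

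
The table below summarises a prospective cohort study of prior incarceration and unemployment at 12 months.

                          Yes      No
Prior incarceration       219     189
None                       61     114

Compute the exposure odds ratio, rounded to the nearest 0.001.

2.165

Cells: a = 219, b = 189, c = 61, d = 114.
OR = (a·d)/(b·c) = (219 × 114) / (189 × 61) = 24966 / 11529 = 2.16550
The odds of unemployment at 12 months are about 2.17 times as high in the prior incarceration group.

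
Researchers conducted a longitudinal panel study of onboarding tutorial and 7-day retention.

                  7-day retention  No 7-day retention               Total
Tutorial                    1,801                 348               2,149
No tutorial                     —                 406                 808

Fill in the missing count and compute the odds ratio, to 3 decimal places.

The missing cell is in the unexposed row: 808 − 406 = 402.
So a = 1801, b = 348, c = 402, d = 406.
OR = (a·d)/(b·c) = (1801 × 406) / (348 × 402) = 731206 / 139896 = 5.22678

5.227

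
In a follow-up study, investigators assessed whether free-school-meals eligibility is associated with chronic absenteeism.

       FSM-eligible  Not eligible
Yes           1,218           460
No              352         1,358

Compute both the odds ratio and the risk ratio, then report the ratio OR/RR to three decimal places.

3.332

Reading the table with exposure as columns: a = 1218 (FSM-eligible, case), b = 352 (FSM-eligible, non-case), c = 460 (Not eligible, case), d = 1358.
OR = (1218·1358)/(352·460) = 1654044/161920 = 10.21519
Risk in exposed = 1218/1570 = 0.77580; risk in unexposed = 460/1818 = 0.25303; RR = 3.06608
OR/RR = 10.21519 / 3.06608 = 3.33168
The outcome is not rare, so the OR lies further from 1 than the RR.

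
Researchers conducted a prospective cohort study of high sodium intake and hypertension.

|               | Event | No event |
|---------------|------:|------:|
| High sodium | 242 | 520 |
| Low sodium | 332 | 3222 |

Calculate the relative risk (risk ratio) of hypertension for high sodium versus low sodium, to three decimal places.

3.400

Cells: a = 242, b = 520, c = 332, d = 3222.
Risk in exposed = 242/762 = 0.31759; risk in unexposed = 332/3554 = 0.09342.
RR = 0.31759 / 0.09342 = 3.39969
The risk among the exposed is 3.40 times that among the unexposed.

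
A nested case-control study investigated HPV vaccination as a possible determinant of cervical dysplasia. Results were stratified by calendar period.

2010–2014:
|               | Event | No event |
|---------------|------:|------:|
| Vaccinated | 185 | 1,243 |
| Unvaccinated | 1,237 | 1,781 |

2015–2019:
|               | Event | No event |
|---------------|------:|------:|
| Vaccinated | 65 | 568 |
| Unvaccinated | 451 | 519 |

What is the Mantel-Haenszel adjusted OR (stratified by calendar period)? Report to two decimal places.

0.19

OR_MH = Σ(aᵢdᵢ/nᵢ) / Σ(bᵢcᵢ/nᵢ), where nᵢ is the stratum total.
Stratum 1 (2010–2014): n = 4446; a·d/n = 185·1781/4446 = 74.1082; b·c/n = 1243·1237/4446 = 345.8369
Stratum 2 (2015–2019): n = 1603; a·d/n = 65·519/1603 = 21.0449; b·c/n = 568·451/1603 = 159.8054
OR_MH = (74.1082 + 21.0449) / (345.8369 + 159.8054) = 95.1531 / 505.6423 = 0.18818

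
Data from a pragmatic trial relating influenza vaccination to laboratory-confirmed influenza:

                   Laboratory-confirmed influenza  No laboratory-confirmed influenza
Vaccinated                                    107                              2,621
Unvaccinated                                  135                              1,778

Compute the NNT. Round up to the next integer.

32

Risk in treated group = 107/2728 = 0.03922; risk in control = 135/1913 = 0.07057.
Absolute risk reduction = 0.07057 − 0.03922 = 0.03135
NNT = 1 / ARR = 1 / 0.03135 = 31.901 → round up → 32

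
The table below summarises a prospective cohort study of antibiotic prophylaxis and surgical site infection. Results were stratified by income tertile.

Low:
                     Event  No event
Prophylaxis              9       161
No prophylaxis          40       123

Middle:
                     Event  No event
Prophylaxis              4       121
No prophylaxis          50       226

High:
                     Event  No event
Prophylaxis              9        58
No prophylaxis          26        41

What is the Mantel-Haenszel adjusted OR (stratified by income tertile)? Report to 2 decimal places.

0.18

OR_MH = Σ(aᵢdᵢ/nᵢ) / Σ(bᵢcᵢ/nᵢ), where nᵢ is the stratum total.
Stratum 1 (Low): n = 333; a·d/n = 9·123/333 = 3.3243; b·c/n = 161·40/333 = 19.3393
Stratum 2 (Middle): n = 401; a·d/n = 4·226/401 = 2.2544; b·c/n = 121·50/401 = 15.0873
Stratum 3 (High): n = 134; a·d/n = 9·41/134 = 2.7537; b·c/n = 58·26/134 = 11.2537
OR_MH = (3.3243 + 2.2544 + 2.7537) / (19.3393 + 15.0873 + 11.2537) = 8.3324 / 45.6804 = 0.18241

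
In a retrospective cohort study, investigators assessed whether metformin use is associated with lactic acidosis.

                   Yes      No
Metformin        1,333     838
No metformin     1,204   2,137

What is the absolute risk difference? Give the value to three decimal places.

Cells: a = 1333, b = 838, c = 1204, d = 2137.
Risk in exposed = 1333/2171 = 0.614003; risk in unexposed = 1204/3341 = 0.360371.
Risk difference = 0.614003 − 0.360371 = 0.253632

0.254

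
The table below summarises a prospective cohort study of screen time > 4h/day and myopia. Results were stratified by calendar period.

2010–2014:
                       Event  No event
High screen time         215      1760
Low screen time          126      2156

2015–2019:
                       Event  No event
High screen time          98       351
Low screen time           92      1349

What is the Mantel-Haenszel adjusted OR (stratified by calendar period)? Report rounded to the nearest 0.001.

OR_MH = Σ(aᵢdᵢ/nᵢ) / Σ(bᵢcᵢ/nᵢ), where nᵢ is the stratum total.
Stratum 1 (2010–2014): n = 4257; a·d/n = 215·2156/4257 = 108.8889; b·c/n = 1760·126/4257 = 52.0930
Stratum 2 (2015–2019): n = 1890; a·d/n = 98·1349/1890 = 69.9481; b·c/n = 351·92/1890 = 17.0857
OR_MH = (108.8889 + 69.9481) / (52.0930 + 17.0857) = 178.8370 / 69.1787 = 2.58514

2.585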